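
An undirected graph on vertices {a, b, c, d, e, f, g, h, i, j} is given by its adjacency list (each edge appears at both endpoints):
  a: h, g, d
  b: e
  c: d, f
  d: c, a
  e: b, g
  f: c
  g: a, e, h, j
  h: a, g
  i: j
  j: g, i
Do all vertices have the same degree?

Degrees: a:3, b:1, c:2, d:2, e:2, f:1, g:4, h:2, i:1, j:2
Vertex b has degree 1 while g has degree 4, so the graph is not regular.

No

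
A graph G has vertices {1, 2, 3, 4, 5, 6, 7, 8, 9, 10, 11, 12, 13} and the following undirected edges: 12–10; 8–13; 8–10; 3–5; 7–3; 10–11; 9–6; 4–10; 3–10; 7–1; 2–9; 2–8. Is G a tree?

The graph has 13 vertices and 12 edges.
Connected and |E| = |V| - 1, which characterizes a tree.

Yes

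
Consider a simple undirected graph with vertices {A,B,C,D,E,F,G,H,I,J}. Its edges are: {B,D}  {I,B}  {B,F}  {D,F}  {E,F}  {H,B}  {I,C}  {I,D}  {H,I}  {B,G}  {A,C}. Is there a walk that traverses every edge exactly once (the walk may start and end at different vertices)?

No

Degrees: A:1, B:5, C:2, D:3, E:1, F:3, G:1, H:2, I:4, J:0
Odd-degree vertices: A, B, D, E, F, G (6 total).
An Eulerian trail requires 0 or 2 odd-degree vertices; here there are 6.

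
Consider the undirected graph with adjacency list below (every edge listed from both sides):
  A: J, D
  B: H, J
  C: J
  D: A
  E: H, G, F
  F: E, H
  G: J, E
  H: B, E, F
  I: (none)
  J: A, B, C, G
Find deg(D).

Neighbors of D: A.

1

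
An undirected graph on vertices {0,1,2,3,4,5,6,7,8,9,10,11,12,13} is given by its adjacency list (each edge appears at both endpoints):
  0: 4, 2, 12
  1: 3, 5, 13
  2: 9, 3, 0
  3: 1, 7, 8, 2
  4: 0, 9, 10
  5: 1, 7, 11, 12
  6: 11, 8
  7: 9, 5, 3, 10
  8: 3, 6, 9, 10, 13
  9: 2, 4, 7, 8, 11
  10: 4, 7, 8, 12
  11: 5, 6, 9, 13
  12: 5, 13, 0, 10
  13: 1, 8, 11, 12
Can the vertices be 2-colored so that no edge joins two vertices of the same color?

Yes

Color {1, 2, 4, 7, 8, 11, 12} black and {0, 3, 5, 6, 9, 10, 13} white. No edge joins two same-colored vertices, so the graph is bipartite.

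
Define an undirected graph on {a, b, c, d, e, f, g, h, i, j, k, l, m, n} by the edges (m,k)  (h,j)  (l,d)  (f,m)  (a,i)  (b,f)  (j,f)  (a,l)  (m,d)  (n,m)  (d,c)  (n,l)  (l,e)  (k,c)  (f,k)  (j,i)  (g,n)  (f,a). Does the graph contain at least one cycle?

|V| = 14, |E| = 18, number of components = 1.
One cycle is a-f-j-i-a.

Yes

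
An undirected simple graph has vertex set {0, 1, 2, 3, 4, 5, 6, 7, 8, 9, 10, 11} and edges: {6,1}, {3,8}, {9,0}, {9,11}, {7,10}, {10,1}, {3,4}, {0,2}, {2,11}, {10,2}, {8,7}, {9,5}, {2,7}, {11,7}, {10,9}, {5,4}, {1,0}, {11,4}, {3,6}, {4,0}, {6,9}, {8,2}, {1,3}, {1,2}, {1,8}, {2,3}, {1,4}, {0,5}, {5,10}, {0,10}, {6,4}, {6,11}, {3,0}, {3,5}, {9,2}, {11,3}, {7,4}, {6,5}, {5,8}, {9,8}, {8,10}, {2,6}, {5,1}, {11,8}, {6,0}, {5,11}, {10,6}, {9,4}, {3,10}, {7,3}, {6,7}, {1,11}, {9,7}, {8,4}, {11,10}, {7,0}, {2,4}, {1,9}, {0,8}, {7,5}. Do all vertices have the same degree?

Degrees: 0:10, 1:10, 2:10, 3:10, 4:10, 5:10, 6:10, 7:10, 8:10, 9:10, 10:10, 11:10
All degrees equal 10; the graph is regular.

Yes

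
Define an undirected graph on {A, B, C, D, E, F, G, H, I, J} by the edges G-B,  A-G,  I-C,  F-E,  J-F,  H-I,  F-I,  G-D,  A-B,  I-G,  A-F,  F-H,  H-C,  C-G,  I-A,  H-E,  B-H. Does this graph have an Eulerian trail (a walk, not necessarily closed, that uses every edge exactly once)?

Degrees: A:4, B:3, C:3, D:1, E:2, F:5, G:5, H:5, I:5, J:1
Odd-degree vertices: B, C, D, F, G, H, I, J (8 total).
An Eulerian trail requires 0 or 2 odd-degree vertices; here there are 8.

No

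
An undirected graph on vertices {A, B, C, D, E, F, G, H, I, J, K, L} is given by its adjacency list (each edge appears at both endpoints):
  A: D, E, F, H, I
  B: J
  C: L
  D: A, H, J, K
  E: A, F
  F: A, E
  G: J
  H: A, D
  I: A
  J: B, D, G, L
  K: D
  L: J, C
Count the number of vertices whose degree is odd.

Degrees: A:5, B:1, C:1, D:4, E:2, F:2, G:1, H:2, I:1, J:4, K:1, L:2
Odd-degree vertices: A, B, C, G, I, K.

6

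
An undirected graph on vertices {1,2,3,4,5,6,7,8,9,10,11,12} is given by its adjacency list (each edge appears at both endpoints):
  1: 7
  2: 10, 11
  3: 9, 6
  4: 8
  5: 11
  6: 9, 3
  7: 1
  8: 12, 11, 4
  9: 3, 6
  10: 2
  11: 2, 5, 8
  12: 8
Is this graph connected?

No

Component: {1, 7}
Component: {3, 6, 9}
Component: {2, 4, 5, 8, 10, 11, 12}
No edge joins these 3 groups, so the graph is disconnected.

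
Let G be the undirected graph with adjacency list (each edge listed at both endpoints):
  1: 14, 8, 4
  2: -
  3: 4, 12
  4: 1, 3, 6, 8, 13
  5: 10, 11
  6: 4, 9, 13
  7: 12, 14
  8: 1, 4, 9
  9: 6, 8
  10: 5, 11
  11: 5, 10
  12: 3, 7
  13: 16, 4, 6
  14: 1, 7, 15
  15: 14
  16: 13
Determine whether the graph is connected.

No

Component: {2}
Component: {5, 10, 11}
Component: {1, 3, 4, 6, 7, 8, 9, 12, 13, 14, 15, 16}
No edge joins these 3 groups, so the graph is disconnected.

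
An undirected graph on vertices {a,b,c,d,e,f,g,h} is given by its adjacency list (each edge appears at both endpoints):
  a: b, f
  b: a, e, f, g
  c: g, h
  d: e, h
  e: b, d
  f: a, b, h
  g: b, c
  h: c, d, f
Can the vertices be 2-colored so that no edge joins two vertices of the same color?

No

a-b-f-a is an odd cycle (length 3), and a bipartite graph can contain only even cycles.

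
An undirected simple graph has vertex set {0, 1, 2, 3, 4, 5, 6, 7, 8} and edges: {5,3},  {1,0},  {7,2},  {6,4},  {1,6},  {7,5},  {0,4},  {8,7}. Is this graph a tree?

No

|V| = 9, |E| = 8.
It splits into 2 components, so it cannot be a tree.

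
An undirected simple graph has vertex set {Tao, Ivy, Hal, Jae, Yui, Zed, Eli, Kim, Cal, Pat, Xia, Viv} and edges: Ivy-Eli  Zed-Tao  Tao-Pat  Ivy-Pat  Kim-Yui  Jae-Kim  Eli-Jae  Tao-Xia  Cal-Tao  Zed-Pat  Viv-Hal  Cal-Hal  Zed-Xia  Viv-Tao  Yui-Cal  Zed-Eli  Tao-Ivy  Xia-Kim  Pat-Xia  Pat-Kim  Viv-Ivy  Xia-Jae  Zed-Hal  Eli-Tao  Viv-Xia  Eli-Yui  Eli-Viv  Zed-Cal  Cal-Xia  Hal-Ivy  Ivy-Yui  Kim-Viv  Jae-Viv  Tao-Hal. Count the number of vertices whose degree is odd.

6

Degrees: Tao:8, Ivy:6, Hal:5, Jae:4, Yui:4, Zed:6, Eli:6, Kim:5, Cal:5, Pat:5, Xia:7, Viv:7
Odd-degree vertices: Hal, Kim, Cal, Pat, Xia, Viv.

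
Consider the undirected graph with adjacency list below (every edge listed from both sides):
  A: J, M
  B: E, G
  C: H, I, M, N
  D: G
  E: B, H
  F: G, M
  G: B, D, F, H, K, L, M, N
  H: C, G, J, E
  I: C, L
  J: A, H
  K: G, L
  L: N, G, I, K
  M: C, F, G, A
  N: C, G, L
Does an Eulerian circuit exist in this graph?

Degrees: A:2, B:2, C:4, D:1, E:2, F:2, G:8, H:4, I:2, J:2, K:2, L:4, M:4, N:3
D, N have odd degree; an Eulerian circuit needs every degree to be even, so none exists.

No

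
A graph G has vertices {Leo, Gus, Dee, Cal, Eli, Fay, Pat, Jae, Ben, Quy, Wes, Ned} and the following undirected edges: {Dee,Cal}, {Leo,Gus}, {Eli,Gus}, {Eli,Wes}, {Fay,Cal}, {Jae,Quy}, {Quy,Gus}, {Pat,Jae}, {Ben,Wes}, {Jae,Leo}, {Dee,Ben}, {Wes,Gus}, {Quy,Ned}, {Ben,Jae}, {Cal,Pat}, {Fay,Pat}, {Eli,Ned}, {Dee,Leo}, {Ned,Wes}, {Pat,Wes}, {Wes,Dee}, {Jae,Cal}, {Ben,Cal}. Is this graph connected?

Yes

Starting from Leo and exploring outward reaches every vertex (Leo, Gus, Jae, Dee, Quy, Wes, Eli, Pat, Ben, Cal, Ned, Fay); the graph is connected.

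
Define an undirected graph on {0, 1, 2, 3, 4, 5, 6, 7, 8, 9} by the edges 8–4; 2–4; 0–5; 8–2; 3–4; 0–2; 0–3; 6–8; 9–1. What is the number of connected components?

Component: {7}
Component: {1, 9}
Component: {0, 2, 3, 4, 5, 6, 8}

3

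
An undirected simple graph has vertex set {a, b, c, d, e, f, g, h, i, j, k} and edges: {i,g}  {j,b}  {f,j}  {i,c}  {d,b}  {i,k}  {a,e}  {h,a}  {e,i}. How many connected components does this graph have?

Component: {b, d, f, j}
Component: {a, c, e, g, h, i, k}

2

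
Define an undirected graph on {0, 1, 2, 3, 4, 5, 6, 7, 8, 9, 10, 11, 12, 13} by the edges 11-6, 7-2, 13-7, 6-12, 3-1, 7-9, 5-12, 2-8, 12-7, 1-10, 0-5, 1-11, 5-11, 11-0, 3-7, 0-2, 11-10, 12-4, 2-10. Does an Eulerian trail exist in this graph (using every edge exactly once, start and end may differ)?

Degrees: 0:3, 1:3, 2:4, 3:2, 4:1, 5:3, 6:2, 7:5, 8:1, 9:1, 10:3, 11:5, 12:4, 13:1
Odd-degree vertices: 0, 1, 4, 5, 7, 8, 9, 10, 11, 13 (10 total).
An Eulerian trail requires 0 or 2 odd-degree vertices; here there are 10.

No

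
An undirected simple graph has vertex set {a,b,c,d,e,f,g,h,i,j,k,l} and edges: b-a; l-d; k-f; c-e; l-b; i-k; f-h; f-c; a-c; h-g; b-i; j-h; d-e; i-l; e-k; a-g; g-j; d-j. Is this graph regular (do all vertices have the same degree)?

Degrees: a:3, b:3, c:3, d:3, e:3, f:3, g:3, h:3, i:3, j:3, k:3, l:3
Every vertex has degree 3, so the graph is 3-regular.

Yes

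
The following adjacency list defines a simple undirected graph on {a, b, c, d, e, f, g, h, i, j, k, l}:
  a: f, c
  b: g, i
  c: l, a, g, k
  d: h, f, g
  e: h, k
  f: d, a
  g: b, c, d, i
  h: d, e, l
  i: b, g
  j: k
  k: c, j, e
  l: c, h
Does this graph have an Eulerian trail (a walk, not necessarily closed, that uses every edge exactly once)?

No

Degrees: a:2, b:2, c:4, d:3, e:2, f:2, g:4, h:3, i:2, j:1, k:3, l:2
Odd-degree vertices: d, h, j, k (4 total).
With 4 odd-degree vertices (more than two), no single trail can use every edge.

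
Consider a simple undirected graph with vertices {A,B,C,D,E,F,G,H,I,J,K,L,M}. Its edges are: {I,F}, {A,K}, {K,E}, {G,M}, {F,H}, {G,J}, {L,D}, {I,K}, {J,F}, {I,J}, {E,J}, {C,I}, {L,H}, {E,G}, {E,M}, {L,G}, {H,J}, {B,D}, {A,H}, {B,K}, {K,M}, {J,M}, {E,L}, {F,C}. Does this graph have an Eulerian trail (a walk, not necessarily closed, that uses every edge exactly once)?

Degrees: A:2, B:2, C:2, D:2, E:5, F:4, G:4, H:4, I:4, J:6, K:5, L:4, M:4
Odd-degree vertices: E, K (2 total).
The non-isolated vertices are connected and exactly 2 have odd degree, so an Eulerian trail exists (from E to K).

Yes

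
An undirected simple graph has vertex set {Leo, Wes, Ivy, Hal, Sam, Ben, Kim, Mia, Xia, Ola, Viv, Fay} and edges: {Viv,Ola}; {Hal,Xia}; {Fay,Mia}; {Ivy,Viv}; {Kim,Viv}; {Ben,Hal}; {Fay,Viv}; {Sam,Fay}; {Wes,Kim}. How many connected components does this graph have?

3

Component: {Leo}
Component: {Hal, Ben, Xia}
Component: {Wes, Ivy, Sam, Kim, Mia, Ola, Viv, Fay}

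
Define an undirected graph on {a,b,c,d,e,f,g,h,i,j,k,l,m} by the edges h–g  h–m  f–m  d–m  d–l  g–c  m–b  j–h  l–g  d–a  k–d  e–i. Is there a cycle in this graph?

Yes

|V| = 13, |E| = 12, number of components = 2.
One cycle is d-m-h-g-l-d.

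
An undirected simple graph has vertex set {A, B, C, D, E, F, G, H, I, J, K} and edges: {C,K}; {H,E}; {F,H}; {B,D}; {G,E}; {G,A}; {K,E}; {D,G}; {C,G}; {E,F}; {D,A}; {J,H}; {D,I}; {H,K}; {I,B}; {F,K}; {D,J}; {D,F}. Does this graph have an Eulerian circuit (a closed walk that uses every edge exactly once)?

Degrees: A:2, B:2, C:2, D:6, E:4, F:4, G:4, H:4, I:2, J:2, K:4
Every vertex has even degree and the edges form a single connected piece, so an Eulerian circuit exists.

Yes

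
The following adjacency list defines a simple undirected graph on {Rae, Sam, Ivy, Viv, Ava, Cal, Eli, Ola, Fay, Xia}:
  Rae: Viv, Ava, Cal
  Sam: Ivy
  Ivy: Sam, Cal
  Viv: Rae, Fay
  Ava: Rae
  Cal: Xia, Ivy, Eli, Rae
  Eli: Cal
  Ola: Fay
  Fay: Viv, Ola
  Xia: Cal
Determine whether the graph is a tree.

The graph has 10 vertices and 9 edges.
Connected and |E| = |V| - 1, which characterizes a tree.

Yes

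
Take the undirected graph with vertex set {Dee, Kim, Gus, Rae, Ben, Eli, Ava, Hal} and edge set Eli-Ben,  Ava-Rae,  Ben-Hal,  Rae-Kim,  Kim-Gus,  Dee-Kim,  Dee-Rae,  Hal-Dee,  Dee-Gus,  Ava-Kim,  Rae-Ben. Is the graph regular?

Degrees: Dee:4, Kim:4, Gus:2, Rae:4, Ben:3, Eli:1, Ava:2, Hal:2
Vertex Eli has degree 1 while Dee has degree 4, so the graph is not regular.

No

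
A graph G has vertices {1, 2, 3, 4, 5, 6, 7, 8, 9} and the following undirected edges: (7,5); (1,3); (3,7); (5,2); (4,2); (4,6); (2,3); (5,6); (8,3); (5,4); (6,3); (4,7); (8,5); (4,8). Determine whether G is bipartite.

The cycle 5-4-8-5 has length 3, which is odd, so the graph is not bipartite.

No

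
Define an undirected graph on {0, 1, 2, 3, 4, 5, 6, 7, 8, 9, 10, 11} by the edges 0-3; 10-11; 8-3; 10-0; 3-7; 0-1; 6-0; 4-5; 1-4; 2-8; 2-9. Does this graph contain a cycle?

No

The graph has 12 vertices, 11 edges, and 1 connected component.
Since 11 = 12 - 1, the graph is a forest and contains no cycle.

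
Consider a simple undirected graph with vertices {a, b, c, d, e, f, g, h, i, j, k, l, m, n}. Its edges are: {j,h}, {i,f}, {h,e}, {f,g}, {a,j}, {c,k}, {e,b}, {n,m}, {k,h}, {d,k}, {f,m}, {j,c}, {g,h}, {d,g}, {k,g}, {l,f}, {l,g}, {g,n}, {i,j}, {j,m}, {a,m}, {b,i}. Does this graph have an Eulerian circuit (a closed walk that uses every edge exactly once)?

Degrees: a:2, b:2, c:2, d:2, e:2, f:4, g:6, h:4, i:3, j:5, k:4, l:2, m:4, n:2
i, j have odd degree; an Eulerian circuit needs every degree to be even, so none exists.

No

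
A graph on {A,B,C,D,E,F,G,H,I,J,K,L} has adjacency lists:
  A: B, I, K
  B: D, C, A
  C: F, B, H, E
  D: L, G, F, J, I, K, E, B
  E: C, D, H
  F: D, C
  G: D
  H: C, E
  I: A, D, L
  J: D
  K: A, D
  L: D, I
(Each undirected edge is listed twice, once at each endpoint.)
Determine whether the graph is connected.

Starting from A and exploring outward reaches every vertex (A, I, B, K, D, L, C, F, G, E, J, H); the graph is connected.

Yes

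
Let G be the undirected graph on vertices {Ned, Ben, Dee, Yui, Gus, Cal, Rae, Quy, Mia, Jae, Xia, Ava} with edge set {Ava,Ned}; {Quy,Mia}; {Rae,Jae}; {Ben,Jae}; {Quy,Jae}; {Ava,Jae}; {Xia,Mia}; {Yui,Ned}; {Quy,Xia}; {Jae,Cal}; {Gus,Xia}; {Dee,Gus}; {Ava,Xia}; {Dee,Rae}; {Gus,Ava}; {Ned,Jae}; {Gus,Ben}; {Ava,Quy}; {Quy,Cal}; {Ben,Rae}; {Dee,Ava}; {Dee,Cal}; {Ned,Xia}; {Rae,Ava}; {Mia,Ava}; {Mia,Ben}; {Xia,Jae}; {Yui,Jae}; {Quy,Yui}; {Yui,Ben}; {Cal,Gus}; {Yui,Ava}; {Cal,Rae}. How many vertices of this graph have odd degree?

Degrees: Ned:4, Ben:5, Dee:4, Yui:5, Gus:5, Cal:5, Rae:5, Quy:6, Mia:4, Jae:8, Xia:6, Ava:9
Odd-degree vertices: Ben, Yui, Gus, Cal, Rae, Ava.

6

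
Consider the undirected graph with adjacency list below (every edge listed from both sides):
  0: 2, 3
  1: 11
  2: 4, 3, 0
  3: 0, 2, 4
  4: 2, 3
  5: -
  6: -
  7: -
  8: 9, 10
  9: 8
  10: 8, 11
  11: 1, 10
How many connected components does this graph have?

Component: {5}
Component: {6}
Component: {7}
Component: {0, 2, 3, 4}
Component: {1, 8, 9, 10, 11}

5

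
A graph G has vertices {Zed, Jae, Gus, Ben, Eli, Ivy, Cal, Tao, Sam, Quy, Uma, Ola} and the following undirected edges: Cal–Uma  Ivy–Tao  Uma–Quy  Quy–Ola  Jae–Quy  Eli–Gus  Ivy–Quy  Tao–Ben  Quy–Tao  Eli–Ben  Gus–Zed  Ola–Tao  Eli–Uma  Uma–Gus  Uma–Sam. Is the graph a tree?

The graph has 12 vertices and 15 edges.
A tree on 12 vertices has exactly 11 edges; this graph has 15, so it contains a cycle and is not a tree.

No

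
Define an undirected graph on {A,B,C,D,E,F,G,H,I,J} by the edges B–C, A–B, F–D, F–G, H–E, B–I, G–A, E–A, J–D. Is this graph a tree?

Yes

|V| = 10, |E| = 9.
Connected and |E| = |V| - 1, which characterizes a tree.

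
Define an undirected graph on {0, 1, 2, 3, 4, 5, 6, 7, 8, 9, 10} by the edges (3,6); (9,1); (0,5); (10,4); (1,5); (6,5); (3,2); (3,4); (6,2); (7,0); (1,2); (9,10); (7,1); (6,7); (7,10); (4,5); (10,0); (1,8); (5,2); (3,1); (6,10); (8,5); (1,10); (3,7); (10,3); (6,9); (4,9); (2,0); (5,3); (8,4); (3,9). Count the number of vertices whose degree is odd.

Degrees: 0:4, 1:7, 2:5, 3:8, 4:5, 5:7, 6:6, 7:5, 8:3, 9:5, 10:7
Odd-degree vertices: 1, 2, 4, 5, 7, 8, 9, 10.

8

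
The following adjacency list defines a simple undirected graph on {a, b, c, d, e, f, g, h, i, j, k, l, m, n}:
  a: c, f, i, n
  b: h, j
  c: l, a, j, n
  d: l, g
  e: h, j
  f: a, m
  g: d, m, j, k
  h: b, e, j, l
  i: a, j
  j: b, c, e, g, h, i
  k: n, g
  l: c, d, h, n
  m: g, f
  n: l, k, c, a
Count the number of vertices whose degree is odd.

0

Degrees: a:4, b:2, c:4, d:2, e:2, f:2, g:4, h:4, i:2, j:6, k:2, l:4, m:2, n:4
Odd-degree vertices: none.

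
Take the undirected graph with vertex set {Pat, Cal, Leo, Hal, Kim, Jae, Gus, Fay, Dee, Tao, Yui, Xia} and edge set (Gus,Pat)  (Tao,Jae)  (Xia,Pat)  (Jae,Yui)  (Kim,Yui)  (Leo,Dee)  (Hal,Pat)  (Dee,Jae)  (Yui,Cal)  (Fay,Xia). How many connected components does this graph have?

Component: {Pat, Hal, Gus, Fay, Xia}
Component: {Cal, Leo, Kim, Jae, Dee, Tao, Yui}

2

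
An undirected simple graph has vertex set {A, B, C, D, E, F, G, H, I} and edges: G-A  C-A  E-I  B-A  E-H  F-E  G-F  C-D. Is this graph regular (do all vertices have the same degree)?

Degrees: A:3, B:1, C:2, D:1, E:3, F:2, G:2, H:1, I:1
Vertex B has degree 1 while A has degree 3, so the graph is not regular.

No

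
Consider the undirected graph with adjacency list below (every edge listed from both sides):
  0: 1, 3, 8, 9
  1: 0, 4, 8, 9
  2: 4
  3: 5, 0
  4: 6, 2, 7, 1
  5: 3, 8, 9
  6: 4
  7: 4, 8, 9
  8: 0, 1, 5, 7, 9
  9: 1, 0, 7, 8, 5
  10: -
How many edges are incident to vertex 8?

5

Neighbors of 8: 0, 1, 5, 7, 9.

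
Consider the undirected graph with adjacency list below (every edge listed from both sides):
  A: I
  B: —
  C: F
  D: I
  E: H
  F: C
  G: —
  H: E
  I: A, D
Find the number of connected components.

5

Component: {B}
Component: {G}
Component: {C, F}
Component: {E, H}
Component: {A, D, I}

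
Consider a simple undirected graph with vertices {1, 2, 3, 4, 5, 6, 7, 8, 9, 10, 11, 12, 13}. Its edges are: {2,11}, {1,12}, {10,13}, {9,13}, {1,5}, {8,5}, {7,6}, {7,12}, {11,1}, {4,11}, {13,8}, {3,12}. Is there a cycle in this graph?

No

The graph has 13 vertices, 12 edges, and 1 connected component.
A forest on 13 vertices with 1 component has exactly 12 edges, which matches — so no cycle.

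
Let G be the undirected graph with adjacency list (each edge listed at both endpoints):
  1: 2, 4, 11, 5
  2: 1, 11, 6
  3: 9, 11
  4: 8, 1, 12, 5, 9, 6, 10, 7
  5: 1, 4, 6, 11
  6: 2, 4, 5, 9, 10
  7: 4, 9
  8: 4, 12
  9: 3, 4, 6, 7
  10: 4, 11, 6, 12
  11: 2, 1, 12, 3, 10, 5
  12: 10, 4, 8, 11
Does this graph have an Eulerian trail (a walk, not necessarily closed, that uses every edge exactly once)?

Yes

Degrees: 1:4, 2:3, 3:2, 4:8, 5:4, 6:5, 7:2, 8:2, 9:4, 10:4, 11:6, 12:4
Odd-degree vertices: 2, 6 (2 total).
The non-isolated vertices are connected and exactly 2 have odd degree, so an Eulerian trail exists (from 2 to 6).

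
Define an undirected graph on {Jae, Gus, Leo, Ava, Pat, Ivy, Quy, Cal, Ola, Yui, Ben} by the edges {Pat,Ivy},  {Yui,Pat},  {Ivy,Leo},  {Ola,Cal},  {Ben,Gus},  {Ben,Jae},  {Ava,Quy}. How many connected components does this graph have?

4

Component: {Ava, Quy}
Component: {Cal, Ola}
Component: {Jae, Gus, Ben}
Component: {Leo, Pat, Ivy, Yui}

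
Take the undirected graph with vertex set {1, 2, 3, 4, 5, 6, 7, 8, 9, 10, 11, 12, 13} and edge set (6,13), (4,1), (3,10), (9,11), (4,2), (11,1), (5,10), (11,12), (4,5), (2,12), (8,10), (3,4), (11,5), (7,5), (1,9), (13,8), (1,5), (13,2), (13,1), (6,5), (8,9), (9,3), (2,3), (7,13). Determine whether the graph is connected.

Starting from 1 and exploring outward reaches every vertex (1, 13, 4, 9, 5, 11, 8, 2, 6, 7, 3, 10, 12); the graph is connected.

Yes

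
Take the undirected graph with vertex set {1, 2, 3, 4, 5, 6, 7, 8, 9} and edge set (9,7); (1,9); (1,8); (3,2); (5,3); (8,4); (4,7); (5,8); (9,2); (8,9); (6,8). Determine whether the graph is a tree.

No

The graph has 9 vertices and 11 edges.
A tree on 9 vertices has exactly 8 edges; this graph has 11, so it contains a cycle and is not a tree.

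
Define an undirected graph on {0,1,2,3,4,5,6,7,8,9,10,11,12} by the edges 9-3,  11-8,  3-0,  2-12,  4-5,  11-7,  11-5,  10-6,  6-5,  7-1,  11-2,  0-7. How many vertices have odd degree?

Degrees: 0:2, 1:1, 2:2, 3:2, 4:1, 5:3, 6:2, 7:3, 8:1, 9:1, 10:1, 11:4, 12:1
Odd-degree vertices: 1, 4, 5, 7, 8, 9, 10, 12.

8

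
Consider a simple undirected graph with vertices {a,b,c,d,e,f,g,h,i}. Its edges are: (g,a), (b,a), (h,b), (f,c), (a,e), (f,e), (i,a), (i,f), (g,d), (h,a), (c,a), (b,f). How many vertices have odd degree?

2

Degrees: a:6, b:3, c:2, d:1, e:2, f:4, g:2, h:2, i:2
Odd-degree vertices: b, d.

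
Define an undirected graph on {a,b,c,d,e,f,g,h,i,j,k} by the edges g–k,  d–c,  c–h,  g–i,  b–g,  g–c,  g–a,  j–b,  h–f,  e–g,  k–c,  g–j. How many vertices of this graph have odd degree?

6

Degrees: a:1, b:2, c:4, d:1, e:1, f:1, g:7, h:2, i:1, j:2, k:2
Odd-degree vertices: a, d, e, f, g, i.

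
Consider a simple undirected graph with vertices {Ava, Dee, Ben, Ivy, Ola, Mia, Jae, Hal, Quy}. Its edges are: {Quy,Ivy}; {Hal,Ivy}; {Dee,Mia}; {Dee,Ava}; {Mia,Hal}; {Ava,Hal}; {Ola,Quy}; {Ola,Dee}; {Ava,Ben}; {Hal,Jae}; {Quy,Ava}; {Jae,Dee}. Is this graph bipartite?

A valid 2-coloring puts {Dee, Ben, Hal, Quy} on one side and {Ava, Ivy, Ola, Mia, Jae} on the other; every edge crosses between the two sides.

Yes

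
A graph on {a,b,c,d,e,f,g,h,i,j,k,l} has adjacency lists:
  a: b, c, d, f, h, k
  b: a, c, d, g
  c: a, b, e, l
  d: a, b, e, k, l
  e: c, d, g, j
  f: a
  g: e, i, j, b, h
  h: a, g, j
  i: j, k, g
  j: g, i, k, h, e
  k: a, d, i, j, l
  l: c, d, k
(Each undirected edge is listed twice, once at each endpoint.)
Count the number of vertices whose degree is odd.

8

Degrees: a:6, b:4, c:4, d:5, e:4, f:1, g:5, h:3, i:3, j:5, k:5, l:3
Odd-degree vertices: d, f, g, h, i, j, k, l.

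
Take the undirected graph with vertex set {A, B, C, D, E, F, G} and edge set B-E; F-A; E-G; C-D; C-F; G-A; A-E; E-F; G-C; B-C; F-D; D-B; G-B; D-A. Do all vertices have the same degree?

Yes

Degrees: A:4, B:4, C:4, D:4, E:4, F:4, G:4
Every vertex has degree 4, so the graph is 4-regular.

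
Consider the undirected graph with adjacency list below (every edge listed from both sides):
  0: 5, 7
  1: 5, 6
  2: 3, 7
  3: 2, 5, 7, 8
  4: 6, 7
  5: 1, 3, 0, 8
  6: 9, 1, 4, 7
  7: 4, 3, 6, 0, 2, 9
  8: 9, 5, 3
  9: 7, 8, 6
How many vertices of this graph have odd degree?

Degrees: 0:2, 1:2, 2:2, 3:4, 4:2, 5:4, 6:4, 7:6, 8:3, 9:3
Odd-degree vertices: 8, 9.

2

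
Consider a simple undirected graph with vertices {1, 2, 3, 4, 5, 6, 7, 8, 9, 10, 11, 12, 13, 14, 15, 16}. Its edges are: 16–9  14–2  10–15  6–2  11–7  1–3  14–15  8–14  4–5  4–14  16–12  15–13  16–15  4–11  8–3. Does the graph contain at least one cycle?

|V| = 16, |E| = 15, number of components = 1.
Since 15 = 16 - 1, the graph is a forest and contains no cycle.

No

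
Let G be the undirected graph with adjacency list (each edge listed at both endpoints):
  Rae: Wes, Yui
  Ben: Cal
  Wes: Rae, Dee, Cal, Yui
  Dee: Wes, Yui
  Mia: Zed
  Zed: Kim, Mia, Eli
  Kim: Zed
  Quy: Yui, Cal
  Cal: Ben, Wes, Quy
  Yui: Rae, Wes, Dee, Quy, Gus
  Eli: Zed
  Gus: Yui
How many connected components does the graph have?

Component: {Mia, Zed, Kim, Eli}
Component: {Rae, Ben, Wes, Dee, Quy, Cal, Yui, Gus}

2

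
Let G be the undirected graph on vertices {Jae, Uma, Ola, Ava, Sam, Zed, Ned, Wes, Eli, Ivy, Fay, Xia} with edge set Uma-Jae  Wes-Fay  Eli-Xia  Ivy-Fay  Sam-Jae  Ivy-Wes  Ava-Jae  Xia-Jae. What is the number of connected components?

Component: {Ola}
Component: {Zed}
Component: {Ned}
Component: {Wes, Ivy, Fay}
Component: {Jae, Uma, Ava, Sam, Eli, Xia}

5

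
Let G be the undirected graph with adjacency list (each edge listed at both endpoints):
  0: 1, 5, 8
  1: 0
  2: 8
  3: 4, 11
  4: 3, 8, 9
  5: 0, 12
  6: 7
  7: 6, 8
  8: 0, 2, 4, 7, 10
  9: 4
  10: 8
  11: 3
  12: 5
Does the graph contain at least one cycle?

The graph has 13 vertices, 12 edges, and 1 connected component.
A forest on 13 vertices with 1 component has exactly 12 edges, which matches — so no cycle.

No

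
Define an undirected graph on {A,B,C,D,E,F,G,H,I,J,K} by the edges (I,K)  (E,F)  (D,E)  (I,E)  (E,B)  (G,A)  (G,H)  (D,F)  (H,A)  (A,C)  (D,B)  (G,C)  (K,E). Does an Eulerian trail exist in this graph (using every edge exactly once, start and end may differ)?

No

Degrees: A:3, B:2, C:2, D:3, E:5, F:2, G:3, H:2, I:2, J:0, K:2
Odd-degree vertices: A, D, E, G (4 total).
An Eulerian trail requires 0 or 2 odd-degree vertices; here there are 4.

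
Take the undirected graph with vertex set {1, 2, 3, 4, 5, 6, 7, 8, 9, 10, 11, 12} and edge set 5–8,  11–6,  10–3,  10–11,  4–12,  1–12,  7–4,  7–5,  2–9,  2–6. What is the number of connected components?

2

Component: {1, 4, 5, 7, 8, 12}
Component: {2, 3, 6, 9, 10, 11}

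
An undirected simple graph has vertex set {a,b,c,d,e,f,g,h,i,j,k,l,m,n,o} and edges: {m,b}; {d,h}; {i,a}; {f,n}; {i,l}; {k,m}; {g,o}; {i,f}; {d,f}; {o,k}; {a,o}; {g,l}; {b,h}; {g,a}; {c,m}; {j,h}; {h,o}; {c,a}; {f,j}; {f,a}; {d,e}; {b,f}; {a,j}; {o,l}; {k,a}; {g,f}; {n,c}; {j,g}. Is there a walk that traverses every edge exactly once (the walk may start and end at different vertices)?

No

Degrees: a:7, b:3, c:3, d:3, e:1, f:7, g:5, h:4, i:3, j:4, k:3, l:3, m:3, n:2, o:5
Odd-degree vertices: a, b, c, d, e, f, g, i, k, l, m, o (12 total).
An Eulerian trail requires 0 or 2 odd-degree vertices; here there are 12.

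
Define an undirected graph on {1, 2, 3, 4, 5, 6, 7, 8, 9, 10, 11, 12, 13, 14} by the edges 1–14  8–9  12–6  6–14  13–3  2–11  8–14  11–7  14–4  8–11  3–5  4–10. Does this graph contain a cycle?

The graph has 14 vertices, 12 edges, and 2 connected components.
A forest on 14 vertices with 2 components has exactly 12 edges, which matches — so no cycle.

No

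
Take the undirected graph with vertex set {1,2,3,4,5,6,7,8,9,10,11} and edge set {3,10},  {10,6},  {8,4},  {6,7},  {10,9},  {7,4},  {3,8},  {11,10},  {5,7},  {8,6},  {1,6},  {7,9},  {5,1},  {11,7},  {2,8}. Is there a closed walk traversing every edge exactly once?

No

Degrees: 1:2, 2:1, 3:2, 4:2, 5:2, 6:4, 7:5, 8:4, 9:2, 10:4, 11:2
Vertices with odd degree: 2, 7. An Eulerian circuit requires all degrees even.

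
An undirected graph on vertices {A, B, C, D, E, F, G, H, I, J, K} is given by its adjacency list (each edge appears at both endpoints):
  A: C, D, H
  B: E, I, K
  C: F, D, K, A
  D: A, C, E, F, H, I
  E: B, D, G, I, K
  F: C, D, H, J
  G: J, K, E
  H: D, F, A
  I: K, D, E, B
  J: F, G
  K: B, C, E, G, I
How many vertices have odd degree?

Degrees: A:3, B:3, C:4, D:6, E:5, F:4, G:3, H:3, I:4, J:2, K:5
Odd-degree vertices: A, B, E, G, H, K.

6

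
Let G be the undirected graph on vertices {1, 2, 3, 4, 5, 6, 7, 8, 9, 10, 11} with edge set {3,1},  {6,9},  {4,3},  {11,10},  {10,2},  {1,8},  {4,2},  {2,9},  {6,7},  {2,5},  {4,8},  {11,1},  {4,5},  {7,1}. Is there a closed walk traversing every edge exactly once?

Yes

Degrees: 1:4, 2:4, 3:2, 4:4, 5:2, 6:2, 7:2, 8:2, 9:2, 10:2, 11:2
Every vertex has even degree and the edges form a single connected piece, so an Eulerian circuit exists.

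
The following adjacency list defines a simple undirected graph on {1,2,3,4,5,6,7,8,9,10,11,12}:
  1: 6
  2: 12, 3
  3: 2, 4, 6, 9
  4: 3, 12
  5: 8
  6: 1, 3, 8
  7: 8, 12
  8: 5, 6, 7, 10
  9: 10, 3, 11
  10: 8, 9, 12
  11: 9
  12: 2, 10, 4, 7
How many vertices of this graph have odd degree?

6

Degrees: 1:1, 2:2, 3:4, 4:2, 5:1, 6:3, 7:2, 8:4, 9:3, 10:3, 11:1, 12:4
Odd-degree vertices: 1, 5, 6, 9, 10, 11.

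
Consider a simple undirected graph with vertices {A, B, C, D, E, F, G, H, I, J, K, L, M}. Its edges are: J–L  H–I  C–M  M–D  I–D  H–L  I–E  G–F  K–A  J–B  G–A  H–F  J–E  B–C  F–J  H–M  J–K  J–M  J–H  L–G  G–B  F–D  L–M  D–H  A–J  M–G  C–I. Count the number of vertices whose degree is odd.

4

Degrees: A:3, B:3, C:3, D:4, E:2, F:4, G:5, H:6, I:4, J:8, K:2, L:4, M:6
Odd-degree vertices: A, B, C, G.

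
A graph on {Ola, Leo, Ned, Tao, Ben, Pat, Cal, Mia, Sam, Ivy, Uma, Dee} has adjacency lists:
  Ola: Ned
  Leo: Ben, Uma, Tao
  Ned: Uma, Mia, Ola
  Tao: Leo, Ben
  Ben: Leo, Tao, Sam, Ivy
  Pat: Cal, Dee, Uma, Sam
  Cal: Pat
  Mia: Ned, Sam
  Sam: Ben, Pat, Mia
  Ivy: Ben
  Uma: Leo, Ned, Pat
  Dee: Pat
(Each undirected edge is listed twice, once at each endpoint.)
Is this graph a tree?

No

The graph has 12 vertices and 14 edges.
Connected but with 14 > 11 edges, so it has a cycle and is not a tree.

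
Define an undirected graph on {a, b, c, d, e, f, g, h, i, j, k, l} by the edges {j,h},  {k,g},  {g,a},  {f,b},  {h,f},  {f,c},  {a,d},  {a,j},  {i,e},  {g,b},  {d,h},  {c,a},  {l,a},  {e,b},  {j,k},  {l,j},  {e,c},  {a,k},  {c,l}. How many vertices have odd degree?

Degrees: a:6, b:3, c:4, d:2, e:3, f:3, g:3, h:3, i:1, j:4, k:3, l:3
Odd-degree vertices: b, e, f, g, h, i, k, l.

8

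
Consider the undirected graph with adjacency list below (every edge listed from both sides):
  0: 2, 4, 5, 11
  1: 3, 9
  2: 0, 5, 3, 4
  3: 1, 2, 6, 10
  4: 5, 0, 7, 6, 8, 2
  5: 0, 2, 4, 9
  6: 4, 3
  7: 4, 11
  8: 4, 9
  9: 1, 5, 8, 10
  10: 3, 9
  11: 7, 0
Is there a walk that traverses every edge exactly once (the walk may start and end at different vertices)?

Yes

Degrees: 0:4, 1:2, 2:4, 3:4, 4:6, 5:4, 6:2, 7:2, 8:2, 9:4, 10:2, 11:2
Odd-degree vertices: none (0 total).
With 0 odd-degree vertices and all edges in one connected piece, an Eulerian trail exists.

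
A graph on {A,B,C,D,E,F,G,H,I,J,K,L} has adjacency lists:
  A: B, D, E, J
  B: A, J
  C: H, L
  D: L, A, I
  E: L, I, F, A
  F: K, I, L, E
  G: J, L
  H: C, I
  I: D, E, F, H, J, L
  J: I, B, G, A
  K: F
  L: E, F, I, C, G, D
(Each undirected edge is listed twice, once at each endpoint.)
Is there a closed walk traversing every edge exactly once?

Degrees: A:4, B:2, C:2, D:3, E:4, F:4, G:2, H:2, I:6, J:4, K:1, L:6
Vertices with odd degree: D, K. An Eulerian circuit requires all degrees even.

No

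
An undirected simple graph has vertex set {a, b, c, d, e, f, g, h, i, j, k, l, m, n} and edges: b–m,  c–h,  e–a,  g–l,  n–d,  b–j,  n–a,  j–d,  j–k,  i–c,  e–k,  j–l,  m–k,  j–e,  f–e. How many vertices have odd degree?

6

Degrees: a:2, b:2, c:2, d:2, e:4, f:1, g:1, h:1, i:1, j:5, k:3, l:2, m:2, n:2
Odd-degree vertices: f, g, h, i, j, k.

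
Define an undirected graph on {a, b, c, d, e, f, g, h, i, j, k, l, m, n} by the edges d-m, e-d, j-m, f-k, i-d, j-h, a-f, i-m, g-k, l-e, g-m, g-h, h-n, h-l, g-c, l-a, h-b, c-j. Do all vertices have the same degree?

Degrees: a:2, b:1, c:2, d:3, e:2, f:2, g:4, h:5, i:2, j:3, k:2, l:3, m:4, n:1
Vertex b has degree 1 while h has degree 5, so the graph is not regular.

No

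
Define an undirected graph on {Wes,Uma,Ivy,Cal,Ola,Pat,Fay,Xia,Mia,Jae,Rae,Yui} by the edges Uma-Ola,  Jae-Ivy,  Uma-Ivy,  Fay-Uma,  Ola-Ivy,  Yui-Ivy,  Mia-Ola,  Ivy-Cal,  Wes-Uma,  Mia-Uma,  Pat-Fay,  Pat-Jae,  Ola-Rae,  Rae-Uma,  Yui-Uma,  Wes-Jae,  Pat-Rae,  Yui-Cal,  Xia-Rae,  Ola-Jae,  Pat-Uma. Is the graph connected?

Yes

Starting from Wes and exploring outward reaches every vertex (Wes, Uma, Jae, Ivy, Mia, Pat, Fay, Yui, Rae, Ola, Cal, Xia); the graph is connected.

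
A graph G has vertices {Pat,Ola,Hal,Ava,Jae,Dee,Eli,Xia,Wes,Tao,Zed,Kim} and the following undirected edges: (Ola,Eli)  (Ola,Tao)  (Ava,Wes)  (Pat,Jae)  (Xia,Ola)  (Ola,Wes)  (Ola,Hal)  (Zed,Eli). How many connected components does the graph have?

Component: {Dee}
Component: {Kim}
Component: {Pat, Jae}
Component: {Ola, Hal, Ava, Eli, Xia, Wes, Tao, Zed}

4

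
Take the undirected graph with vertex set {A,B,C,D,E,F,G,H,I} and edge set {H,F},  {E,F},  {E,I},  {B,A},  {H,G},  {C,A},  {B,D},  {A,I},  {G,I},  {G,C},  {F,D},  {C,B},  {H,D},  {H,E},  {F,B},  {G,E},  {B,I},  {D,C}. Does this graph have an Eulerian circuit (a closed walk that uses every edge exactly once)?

No

Degrees: A:3, B:5, C:4, D:4, E:4, F:4, G:4, H:4, I:4
Vertices with odd degree: A, B. An Eulerian circuit requires all degrees even.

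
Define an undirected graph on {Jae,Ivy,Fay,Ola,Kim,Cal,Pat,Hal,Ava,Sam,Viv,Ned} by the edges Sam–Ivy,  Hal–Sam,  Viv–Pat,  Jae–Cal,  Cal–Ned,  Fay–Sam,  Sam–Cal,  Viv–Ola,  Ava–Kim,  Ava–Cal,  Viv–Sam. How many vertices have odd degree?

10

Degrees: Jae:1, Ivy:1, Fay:1, Ola:1, Kim:1, Cal:4, Pat:1, Hal:1, Ava:2, Sam:5, Viv:3, Ned:1
Odd-degree vertices: Jae, Ivy, Fay, Ola, Kim, Pat, Hal, Sam, Viv, Ned.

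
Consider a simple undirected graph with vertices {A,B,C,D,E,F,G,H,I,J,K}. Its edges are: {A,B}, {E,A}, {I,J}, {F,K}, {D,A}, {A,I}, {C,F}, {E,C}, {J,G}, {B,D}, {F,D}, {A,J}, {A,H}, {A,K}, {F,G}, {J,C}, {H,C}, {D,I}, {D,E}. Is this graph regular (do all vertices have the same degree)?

Degrees: A:7, B:2, C:4, D:5, E:3, F:4, G:2, H:2, I:3, J:4, K:2
Vertex B has degree 2 while A has degree 7, so the graph is not regular.

No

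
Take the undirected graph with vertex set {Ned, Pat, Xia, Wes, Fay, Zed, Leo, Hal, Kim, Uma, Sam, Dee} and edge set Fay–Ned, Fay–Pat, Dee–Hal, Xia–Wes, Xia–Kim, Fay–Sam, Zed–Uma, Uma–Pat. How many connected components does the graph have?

4

Component: {Leo}
Component: {Hal, Dee}
Component: {Xia, Wes, Kim}
Component: {Ned, Pat, Fay, Zed, Uma, Sam}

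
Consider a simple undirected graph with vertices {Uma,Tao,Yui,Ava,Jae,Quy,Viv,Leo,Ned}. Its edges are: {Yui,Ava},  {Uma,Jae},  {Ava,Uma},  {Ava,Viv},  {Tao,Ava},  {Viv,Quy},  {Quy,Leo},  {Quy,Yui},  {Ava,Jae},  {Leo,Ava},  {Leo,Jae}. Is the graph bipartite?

The cycle Ava-Jae-Leo-Ava has length 3, which is odd, so the graph is not bipartite.

No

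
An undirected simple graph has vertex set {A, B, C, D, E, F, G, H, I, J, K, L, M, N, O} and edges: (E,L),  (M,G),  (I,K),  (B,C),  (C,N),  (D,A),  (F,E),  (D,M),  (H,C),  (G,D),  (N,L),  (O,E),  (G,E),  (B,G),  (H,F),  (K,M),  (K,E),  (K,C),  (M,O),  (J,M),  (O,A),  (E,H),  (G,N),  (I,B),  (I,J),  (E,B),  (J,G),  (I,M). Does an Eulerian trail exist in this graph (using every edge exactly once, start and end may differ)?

Degrees: A:2, B:4, C:4, D:3, E:7, F:2, G:6, H:3, I:4, J:3, K:4, L:2, M:6, N:3, O:3
Odd-degree vertices: D, E, H, J, N, O (6 total).
An Eulerian trail requires 0 or 2 odd-degree vertices; here there are 6.

No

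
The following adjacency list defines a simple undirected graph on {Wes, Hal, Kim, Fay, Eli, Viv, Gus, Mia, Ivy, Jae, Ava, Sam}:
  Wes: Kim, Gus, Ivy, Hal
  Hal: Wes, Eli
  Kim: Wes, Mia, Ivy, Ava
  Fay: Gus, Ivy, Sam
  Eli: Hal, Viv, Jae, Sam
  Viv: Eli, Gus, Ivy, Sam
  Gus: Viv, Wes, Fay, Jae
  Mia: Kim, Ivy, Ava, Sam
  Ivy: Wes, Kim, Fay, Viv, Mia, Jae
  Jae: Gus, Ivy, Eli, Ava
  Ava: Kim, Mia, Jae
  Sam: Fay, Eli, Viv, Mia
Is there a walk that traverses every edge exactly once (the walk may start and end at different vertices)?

Yes

Degrees: Wes:4, Hal:2, Kim:4, Fay:3, Eli:4, Viv:4, Gus:4, Mia:4, Ivy:6, Jae:4, Ava:3, Sam:4
Odd-degree vertices: Fay, Ava (2 total).
With 2 odd-degree vertices and all edges in one connected piece, an Eulerian trail exists (from Fay to Ava).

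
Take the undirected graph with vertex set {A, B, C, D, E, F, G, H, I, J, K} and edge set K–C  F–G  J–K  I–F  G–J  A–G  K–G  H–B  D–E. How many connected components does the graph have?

3

Component: {B, H}
Component: {D, E}
Component: {A, C, F, G, I, J, K}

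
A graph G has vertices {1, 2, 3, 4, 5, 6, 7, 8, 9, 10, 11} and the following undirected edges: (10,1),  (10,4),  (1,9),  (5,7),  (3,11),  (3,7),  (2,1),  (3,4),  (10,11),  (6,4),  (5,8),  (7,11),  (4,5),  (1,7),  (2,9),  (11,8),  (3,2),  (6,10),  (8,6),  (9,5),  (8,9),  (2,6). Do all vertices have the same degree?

Degrees: 1:4, 2:4, 3:4, 4:4, 5:4, 6:4, 7:4, 8:4, 9:4, 10:4, 11:4
Every vertex has degree 4, so the graph is 4-regular.

Yes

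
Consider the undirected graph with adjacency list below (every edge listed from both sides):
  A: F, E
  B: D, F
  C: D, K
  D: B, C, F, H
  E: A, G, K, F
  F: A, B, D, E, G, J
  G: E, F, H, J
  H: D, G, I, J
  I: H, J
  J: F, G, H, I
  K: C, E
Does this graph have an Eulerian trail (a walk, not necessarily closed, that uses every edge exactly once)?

Yes

Degrees: A:2, B:2, C:2, D:4, E:4, F:6, G:4, H:4, I:2, J:4, K:2
Odd-degree vertices: none (0 total).
The non-isolated vertices are connected and exactly 0 have odd degree, so an Eulerian trail exists.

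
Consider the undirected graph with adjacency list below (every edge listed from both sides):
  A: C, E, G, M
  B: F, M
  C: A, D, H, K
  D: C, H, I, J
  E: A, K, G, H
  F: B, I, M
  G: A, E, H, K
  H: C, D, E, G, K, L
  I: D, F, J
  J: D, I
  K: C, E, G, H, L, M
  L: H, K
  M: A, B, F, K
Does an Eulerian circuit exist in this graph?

No

Degrees: A:4, B:2, C:4, D:4, E:4, F:3, G:4, H:6, I:3, J:2, K:6, L:2, M:4
Vertices with odd degree: F, I. An Eulerian circuit requires all degrees even.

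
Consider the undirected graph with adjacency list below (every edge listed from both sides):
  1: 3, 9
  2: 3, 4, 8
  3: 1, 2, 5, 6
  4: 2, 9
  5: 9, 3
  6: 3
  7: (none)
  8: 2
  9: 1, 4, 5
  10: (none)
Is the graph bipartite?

No

The cycle 1-3-2-4-9-1 has length 5, which is odd, so the graph is not bipartite.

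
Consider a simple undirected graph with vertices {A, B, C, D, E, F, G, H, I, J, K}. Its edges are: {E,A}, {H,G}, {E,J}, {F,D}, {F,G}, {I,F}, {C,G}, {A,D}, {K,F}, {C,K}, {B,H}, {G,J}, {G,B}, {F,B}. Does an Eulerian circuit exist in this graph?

No

Degrees: A:2, B:3, C:2, D:2, E:2, F:5, G:5, H:2, I:1, J:2, K:2
Vertices with odd degree: B, F, G, I. An Eulerian circuit requires all degrees even.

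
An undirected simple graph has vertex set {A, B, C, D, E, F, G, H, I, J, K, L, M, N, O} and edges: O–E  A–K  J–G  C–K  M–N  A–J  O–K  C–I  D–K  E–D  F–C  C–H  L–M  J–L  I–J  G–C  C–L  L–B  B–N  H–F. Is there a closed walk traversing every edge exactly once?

Yes

Degrees: A:2, B:2, C:6, D:2, E:2, F:2, G:2, H:2, I:2, J:4, K:4, L:4, M:2, N:2, O:2
All degrees are even and the non-isolated vertices are connected — an Eulerian circuit exists.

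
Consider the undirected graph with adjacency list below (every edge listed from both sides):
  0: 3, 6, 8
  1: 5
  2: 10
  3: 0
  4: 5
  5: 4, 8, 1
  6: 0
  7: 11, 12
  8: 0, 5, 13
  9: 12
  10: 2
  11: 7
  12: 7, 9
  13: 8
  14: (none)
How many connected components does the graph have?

4

Component: {14}
Component: {2, 10}
Component: {7, 9, 11, 12}
Component: {0, 1, 3, 4, 5, 6, 8, 13}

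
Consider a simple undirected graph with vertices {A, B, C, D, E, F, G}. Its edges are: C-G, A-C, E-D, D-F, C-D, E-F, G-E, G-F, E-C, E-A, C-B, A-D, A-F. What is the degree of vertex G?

3

Neighbors of G: C, E, F.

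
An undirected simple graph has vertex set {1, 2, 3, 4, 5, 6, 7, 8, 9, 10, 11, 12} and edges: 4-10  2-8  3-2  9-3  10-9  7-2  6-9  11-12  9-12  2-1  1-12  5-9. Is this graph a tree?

|V| = 12, |E| = 12.
Connected but with 12 > 11 edges, so it has a cycle and is not a tree.

No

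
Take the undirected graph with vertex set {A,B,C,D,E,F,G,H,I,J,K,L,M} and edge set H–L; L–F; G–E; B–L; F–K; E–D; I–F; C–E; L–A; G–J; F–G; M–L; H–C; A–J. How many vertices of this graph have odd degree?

8

Degrees: A:2, B:1, C:2, D:1, E:3, F:4, G:3, H:2, I:1, J:2, K:1, L:5, M:1
Odd-degree vertices: B, D, E, G, I, K, L, M.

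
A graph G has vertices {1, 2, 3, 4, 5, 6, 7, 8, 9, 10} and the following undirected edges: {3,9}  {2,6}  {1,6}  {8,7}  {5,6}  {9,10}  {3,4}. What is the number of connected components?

3

Component: {7, 8}
Component: {1, 2, 5, 6}
Component: {3, 4, 9, 10}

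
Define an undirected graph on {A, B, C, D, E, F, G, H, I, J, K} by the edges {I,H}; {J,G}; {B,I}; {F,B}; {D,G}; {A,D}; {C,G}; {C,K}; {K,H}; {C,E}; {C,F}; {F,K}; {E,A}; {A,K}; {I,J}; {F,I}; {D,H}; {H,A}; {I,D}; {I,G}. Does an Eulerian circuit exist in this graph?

Yes

Degrees: A:4, B:2, C:4, D:4, E:2, F:4, G:4, H:4, I:6, J:2, K:4
All degrees are even and the non-isolated vertices are connected — an Eulerian circuit exists.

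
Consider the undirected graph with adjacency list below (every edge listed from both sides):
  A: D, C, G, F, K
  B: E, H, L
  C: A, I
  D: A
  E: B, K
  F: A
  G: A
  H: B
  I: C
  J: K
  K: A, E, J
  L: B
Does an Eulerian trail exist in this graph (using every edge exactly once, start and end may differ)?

Degrees: A:5, B:3, C:2, D:1, E:2, F:1, G:1, H:1, I:1, J:1, K:3, L:1
Odd-degree vertices: A, B, D, F, G, H, I, J, K, L (10 total).
An Eulerian trail requires 0 or 2 odd-degree vertices; here there are 10.

No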